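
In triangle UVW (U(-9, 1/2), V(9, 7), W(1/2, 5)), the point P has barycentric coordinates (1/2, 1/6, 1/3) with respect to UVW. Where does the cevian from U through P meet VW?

Line UP meets VW where the U-coordinate vanishes; zeroing P's U-weight and renormalizing leaves V, W-weights 1/6 : 1/3 → (1/3, 2/3).
So Q = (1/3)·V + (2/3)·W = (10/3, 17/3).

(10/3, 17/3)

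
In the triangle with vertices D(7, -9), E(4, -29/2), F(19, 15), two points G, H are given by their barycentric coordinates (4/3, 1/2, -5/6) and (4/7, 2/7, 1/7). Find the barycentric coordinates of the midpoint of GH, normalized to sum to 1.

Since both coordinate triples sum to 1, the midpoint's barycentrics are the componentwise average.
(4/3+4/7)/2 = 20/21; similarly 11/28 and -29/84.

(20/21, 11/28, -29/84)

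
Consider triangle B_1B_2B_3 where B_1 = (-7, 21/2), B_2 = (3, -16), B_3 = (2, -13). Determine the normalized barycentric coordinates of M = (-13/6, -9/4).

Signed area of the reference triangle: [B_1B_2B_3] = ½·((-7)·(-16−(-13)) + 3·(-13−(21/2)) + 2·(21/2−(-16))) = ½·(21 − 141/2 + 53) = 7/4.
[MB_2B_3] = ½·((-13/6)·(-16−(-13)) + 3·(-13−(-9/4)) + 2·(-9/4−(-16))) = ½·(13/2 − 129/4 + 55/2) = 7/8, so the B_1-coordinate is (7/8)/(7/4) = 1/2.
[B_1MB_3] = ½·((-7)·(-9/4−(-13)) + (-13/6)·(-13−(21/2)) + 2·(21/2−(-9/4))) = ½·(-301/4 + 611/12 + 51/2) = 7/12, so the B_2-coordinate is 1/3.
[B_1B_2M] = ½·((-7)·(-16−(-9/4)) + 3·(-9/4−(21/2)) + (-13/6)·(21/2−(-16))) = ½·(385/4 − 153/4 − 689/12) = 7/24, so the B_3-coordinate is 1/6.

(1/2, 1/3, 1/6)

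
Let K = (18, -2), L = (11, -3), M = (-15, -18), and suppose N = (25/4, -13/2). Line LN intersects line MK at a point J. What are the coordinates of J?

(3/2, -10)

Barycentric coordinates of N with respect to KLM: (1/4, 1/2, 1/4).
On side MK the L-coordinate is zero; dropping N's L-weight 1/2 and renormalizing the remaining 1/4 : 1/4 gives weights 1/2, 1/2 on M, K.
J = (1/2)·(-15, -18) + (1/2)·(18, -2) = (3/2, -10).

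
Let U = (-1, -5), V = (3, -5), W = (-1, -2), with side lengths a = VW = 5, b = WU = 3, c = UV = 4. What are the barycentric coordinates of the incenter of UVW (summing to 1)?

The incenter has barycentric coordinates proportional to the opposite side lengths: (5 : 3 : 4).
Normalizing by 5+3+4 = 12 gives (5/12, 1/4, 1/3).

(5/12, 1/4, 1/3)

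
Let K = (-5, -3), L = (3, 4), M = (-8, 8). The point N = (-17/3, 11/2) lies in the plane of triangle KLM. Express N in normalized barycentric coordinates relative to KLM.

(1/6, 1/6, 2/3)

Signed area of the reference triangle: [KLM] = ½·((-5)·(4−8) + 3·(8−(-3)) + (-8)·(-3−4)) = ½·(20 + 33 + 56) = 109/2.
[NLM] = ½·((-17/3)·(4−8) + 3·(8−(11/2)) + (-8)·(11/2−4)) = ½·(68/3 + 15/2 − 12) = 109/12, so the K-coordinate is (109/12)/(109/2) = 1/6.
[KNM] = ½·((-5)·(11/2−8) + (-17/3)·(8−(-3)) + (-8)·(-3−(11/2))) = ½·(25/2 − 187/3 + 68) = 109/12, so the L-coordinate is 1/6.
[KLN] = ½·((-5)·(4−(11/2)) + 3·(11/2−(-3)) + (-17/3)·(-3−4)) = ½·(15/2 + 51/2 + 119/3) = 109/3, so the M-coordinate is 2/3.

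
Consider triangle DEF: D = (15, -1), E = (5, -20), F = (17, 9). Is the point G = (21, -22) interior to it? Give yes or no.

no

Barycentric coordinates of G: (244/31, -51/31, -162/31).
The three coordinates are positive, negative, negative; a point is interior exactly when all three are positive.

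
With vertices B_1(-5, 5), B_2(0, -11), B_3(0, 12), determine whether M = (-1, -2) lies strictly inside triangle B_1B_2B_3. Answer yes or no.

Barycentric coordinates of M: (1/5, 63/115, 29/115).
The three coordinates are positive, positive, positive; a point is interior exactly when all three are positive.

yes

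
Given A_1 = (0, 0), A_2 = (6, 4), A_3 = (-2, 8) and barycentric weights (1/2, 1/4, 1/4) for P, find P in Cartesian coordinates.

P = (1/2)·A_1 + (1/4)·A_2 + (1/4)·A_3.
x-coordinate: (1/2)·0 + (1/4)·6 + (1/4)·(-2) = 1.
y-coordinate: (1/2)·0 + (1/4)·4 + (1/4)·8 = 3.

(1, 3)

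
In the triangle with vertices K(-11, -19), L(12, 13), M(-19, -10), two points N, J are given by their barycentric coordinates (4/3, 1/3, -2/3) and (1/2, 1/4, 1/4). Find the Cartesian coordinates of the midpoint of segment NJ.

Barycentric coordinates of the midpoint are the average: (11/12, 7/24, -5/24).
Converting: (11/12)·K + (7/24)·L + (-5/24)·M = (-21/8, -277/24).

(-21/8, -277/24)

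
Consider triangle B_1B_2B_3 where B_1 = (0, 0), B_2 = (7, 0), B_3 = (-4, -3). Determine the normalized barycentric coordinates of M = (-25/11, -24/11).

Signed area of the reference triangle: [B_1B_2B_3] = ½·(0·(0−(-3)) + 7·(-3−0) + (-4)·(0−0)) = ½·(0 − 21 + 0) = -21/2.
[MB_2B_3] = ½·((-25/11)·(0−(-3)) + 7·(-3−(-24/11)) + (-4)·(-24/11−0)) = ½·(-75/11 − 63/11 + 96/11) = -21/11, so the B_1-coordinate is (-21/11)/(-21/2) = 2/11.
[B_1MB_3] = ½·(0·(-24/11−(-3)) + (-25/11)·(-3−0) + (-4)·(0−(-24/11))) = ½·(0 + 75/11 − 96/11) = -21/22, so the B_2-coordinate is 1/11.
[B_1B_2M] = ½·(0·(0−(-24/11)) + 7·(-24/11−0) + (-25/11)·(0−0)) = ½·(0 − 168/11 + 0) = -84/11, so the B_3-coordinate is 8/11.

(2/11, 1/11, 8/11)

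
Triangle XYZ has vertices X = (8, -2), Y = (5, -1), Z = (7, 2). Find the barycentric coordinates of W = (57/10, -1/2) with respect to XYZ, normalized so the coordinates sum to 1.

Signed area of the reference triangle: [XYZ] = ½·(8·(-1−2) + 5·(2−(-2)) + 7·(-2−(-1))) = ½·(-24 + 20 − 7) = -11/2.
[WYZ] = ½·((57/10)·(-1−2) + 5·(2−(-1/2)) + 7·(-1/2−(-1))) = ½·(-171/10 + 25/2 + 7/2) = -11/20, so the X-coordinate is (-11/20)/(-11/2) = 1/10.
[XWZ] = ½·(8·(-1/2−2) + (57/10)·(2−(-2)) + 7·(-2−(-1/2))) = ½·(-20 + 114/5 − 21/2) = -77/20, so the Y-coordinate is 7/10.
[XYW] = ½·(8·(-1−(-1/2)) + 5·(-1/2−(-2)) + (57/10)·(-2−(-1))) = ½·(-4 + 15/2 − 57/10) = -11/10, so the Z-coordinate is 1/5.

(1/10, 7/10, 1/5)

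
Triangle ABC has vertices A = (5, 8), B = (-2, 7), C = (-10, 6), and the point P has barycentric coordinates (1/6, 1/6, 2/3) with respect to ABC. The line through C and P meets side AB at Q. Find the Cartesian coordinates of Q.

Line CP meets AB where the C-coordinate vanishes; zeroing P's C-weight and renormalizing leaves A, B-weights 1/6 : 1/6 → (1/2, 1/2).
So Q = (1/2)·A + (1/2)·B = (3/2, 15/2).

(3/2, 15/2)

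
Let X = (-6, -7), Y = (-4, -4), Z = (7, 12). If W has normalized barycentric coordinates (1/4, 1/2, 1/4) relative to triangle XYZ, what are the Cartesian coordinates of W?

W = (1/4)·X + (1/2)·Y + (1/4)·Z.
x-coordinate: (1/4)·(-6) + (1/2)·(-4) + (1/4)·7 = -7/4.
y-coordinate: (1/4)·(-7) + (1/2)·(-4) + (1/4)·12 = -3/4.

(-7/4, -3/4)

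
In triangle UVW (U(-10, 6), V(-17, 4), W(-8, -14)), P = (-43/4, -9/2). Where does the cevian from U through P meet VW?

(-11, -8)

Barycentric coordinates of P with respect to UVW: (1/4, 1/4, 1/2).
On side VW the U-coordinate is zero; dropping P's U-weight 1/4 and renormalizing the remaining 1/4 : 1/2 gives weights 1/3, 2/3 on V, W.
Q = (1/3)·(-17, 4) + (2/3)·(-8, -14) = (-11, -8).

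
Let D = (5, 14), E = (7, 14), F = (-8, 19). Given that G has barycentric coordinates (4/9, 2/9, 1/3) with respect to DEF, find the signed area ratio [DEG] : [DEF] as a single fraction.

1/3

The signed ratio [DEG]/[DEF] equals the barycentric coordinate of G at vertex F, which is 1/3.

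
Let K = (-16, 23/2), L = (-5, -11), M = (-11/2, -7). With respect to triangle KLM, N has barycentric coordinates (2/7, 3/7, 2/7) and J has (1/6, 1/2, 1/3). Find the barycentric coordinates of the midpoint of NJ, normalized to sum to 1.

Since both coordinate triples sum to 1, the midpoint's barycentrics are the componentwise average.
(2/7+1/6)/2 = 19/84; similarly 13/28 and 13/42.

(19/84, 13/28, 13/42)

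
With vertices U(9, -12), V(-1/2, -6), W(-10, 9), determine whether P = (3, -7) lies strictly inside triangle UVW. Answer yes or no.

Barycentric coordinates of P: (86/171, 62/171, 23/171).
The three coordinates are positive, positive, positive; a point is interior exactly when all three are positive.

yes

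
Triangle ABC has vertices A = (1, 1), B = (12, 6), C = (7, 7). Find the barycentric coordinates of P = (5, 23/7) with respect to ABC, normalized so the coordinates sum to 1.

(4/7, 2/7, 1/7)

Signed area of the reference triangle: [ABC] = ½·(1·(6−7) + 12·(7−1) + 7·(1−6)) = ½·(-1 + 72 − 35) = 18.
[PBC] = ½·(5·(6−7) + 12·(7−(23/7)) + 7·(23/7−6)) = ½·(-5 + 312/7 − 19) = 72/7, so the A-coordinate is (72/7)/18 = 4/7.
[APC] = ½·(1·(23/7−7) + 5·(7−1) + 7·(1−(23/7))) = ½·(-26/7 + 30 − 16) = 36/7, so the B-coordinate is 2/7.
[ABP] = ½·(1·(6−(23/7)) + 12·(23/7−1) + 5·(1−6)) = ½·(19/7 + 192/7 − 25) = 18/7, so the C-coordinate is 1/7.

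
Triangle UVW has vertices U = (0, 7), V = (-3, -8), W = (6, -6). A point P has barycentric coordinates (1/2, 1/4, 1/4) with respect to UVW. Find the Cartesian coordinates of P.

(3/4, 0)

P = (1/2)·U + (1/4)·V + (1/4)·W.
x-coordinate: (1/2)·0 + (1/4)·(-3) + (1/4)·6 = 3/4.
y-coordinate: (1/2)·7 + (1/4)·(-8) + (1/4)·(-6) = 0.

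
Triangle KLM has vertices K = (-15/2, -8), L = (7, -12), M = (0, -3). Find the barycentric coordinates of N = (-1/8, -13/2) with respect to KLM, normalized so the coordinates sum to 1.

(1/4, 1/4, 1/2)

Signed area of the reference triangle: [KLM] = ½·((-15/2)·(-12−(-3)) + 7·(-3−(-8)) + 0·(-8−(-12))) = ½·(135/2 + 35 + 0) = 205/4.
[NLM] = ½·((-1/8)·(-12−(-3)) + 7·(-3−(-13/2)) + 0·(-13/2−(-12))) = ½·(9/8 + 49/2 + 0) = 205/16, so the K-coordinate is (205/16)/(205/4) = 1/4.
[KNM] = ½·((-15/2)·(-13/2−(-3)) + (-1/8)·(-3−(-8)) + 0·(-8−(-13/2))) = ½·(105/4 − 5/8 + 0) = 205/16, so the L-coordinate is 1/4.
[KLN] = ½·((-15/2)·(-12−(-13/2)) + 7·(-13/2−(-8)) + (-1/8)·(-8−(-12))) = ½·(165/4 + 21/2 − 1/2) = 205/8, so the M-coordinate is 1/2.
Check: 1/4 + 1/4 + 1/2 = 1.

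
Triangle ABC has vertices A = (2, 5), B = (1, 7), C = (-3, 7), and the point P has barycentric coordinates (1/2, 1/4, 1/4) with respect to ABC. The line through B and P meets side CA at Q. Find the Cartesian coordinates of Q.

Line BP meets CA where the B-coordinate vanishes; zeroing P's B-weight and renormalizing leaves C, A-weights 1/4 : 1/2 → (1/3, 2/3).
So Q = (1/3)·C + (2/3)·A = (1/3, 17/3).

(1/3, 17/3)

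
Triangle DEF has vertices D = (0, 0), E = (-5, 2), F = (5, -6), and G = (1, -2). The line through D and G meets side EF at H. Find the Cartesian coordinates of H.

Barycentric coordinates of G with respect to DEF: (2/5, 1/5, 2/5).
On side EF the D-coordinate is zero; dropping G's D-weight 2/5 and renormalizing the remaining 1/5 : 2/5 gives weights 1/3, 2/3 on E, F.
H = (1/3)·(-5, 2) + (2/3)·(5, -6) = (5/3, -10/3).

(5/3, -10/3)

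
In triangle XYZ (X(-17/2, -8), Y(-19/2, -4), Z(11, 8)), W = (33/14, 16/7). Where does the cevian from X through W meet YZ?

(25/6, 4)

Barycentric coordinates of W with respect to XYZ: (1/7, 2/7, 4/7).
On side YZ the X-coordinate is zero; dropping W's X-weight 1/7 and renormalizing the remaining 2/7 : 4/7 gives weights 1/3, 2/3 on Y, Z.
V = (1/3)·(-19/2, -4) + (2/3)·(11, 8) = (25/6, 4).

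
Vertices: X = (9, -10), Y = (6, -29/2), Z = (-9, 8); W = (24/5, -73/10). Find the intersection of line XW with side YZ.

Barycentric coordinates of W with respect to XYZ: (3/5, 1/5, 1/5).
On side YZ the X-coordinate is zero; dropping W's X-weight 3/5 and renormalizing the remaining 1/5 : 1/5 gives weights 1/2, 1/2 on Y, Z.
V = (1/2)·(6, -29/2) + (1/2)·(-9, 8) = (-3/2, -13/4).

(-3/2, -13/4)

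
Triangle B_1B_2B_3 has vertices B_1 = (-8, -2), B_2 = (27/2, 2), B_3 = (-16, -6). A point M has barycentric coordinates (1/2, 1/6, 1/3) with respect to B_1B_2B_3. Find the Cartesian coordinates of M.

M = (1/2)·B_1 + (1/6)·B_2 + (1/3)·B_3.
x-coordinate: (1/2)·(-8) + (1/6)·(27/2) + (1/3)·(-16) = -85/12.
y-coordinate: (1/2)·(-2) + (1/6)·2 + (1/3)·(-6) = -8/3.

(-85/12, -8/3)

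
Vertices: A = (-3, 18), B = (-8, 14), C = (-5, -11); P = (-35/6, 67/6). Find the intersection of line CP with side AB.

Barycentric coordinates of P with respect to ABC: (1/3, 1/2, 1/6).
On side AB the C-coordinate is zero; dropping P's C-weight 1/6 and renormalizing the remaining 1/3 : 1/2 gives weights 2/5, 3/5 on A, B.
Q = (2/5)·(-3, 18) + (3/5)·(-8, 14) = (-6, 78/5).

(-6, 78/5)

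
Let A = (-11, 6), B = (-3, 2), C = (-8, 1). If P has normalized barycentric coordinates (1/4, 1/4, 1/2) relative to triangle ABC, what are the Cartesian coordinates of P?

P = (1/4)·A + (1/4)·B + (1/2)·C.
x-coordinate: (1/4)·(-11) + (1/4)·(-3) + (1/2)·(-8) = -15/2.
y-coordinate: (1/4)·6 + (1/4)·2 + (1/2)·1 = 5/2.

(-15/2, 5/2)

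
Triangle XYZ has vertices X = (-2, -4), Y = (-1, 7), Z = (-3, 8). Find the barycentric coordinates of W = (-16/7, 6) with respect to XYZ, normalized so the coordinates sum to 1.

(1/7, 2/7, 4/7)

Signed area of the reference triangle: [XYZ] = ½·((-2)·(7−8) + (-1)·(8−(-4)) + (-3)·(-4−7)) = ½·(2 − 12 + 33) = 23/2.
[WYZ] = ½·((-16/7)·(7−8) + (-1)·(8−6) + (-3)·(6−7)) = ½·(16/7 − 2 + 3) = 23/14, so the X-coordinate is (23/14)/(23/2) = 1/7.
[XWZ] = ½·((-2)·(6−8) + (-16/7)·(8−(-4)) + (-3)·(-4−6)) = ½·(4 − 192/7 + 30) = 23/7, so the Y-coordinate is 2/7.
[XYW] = ½·((-2)·(7−6) + (-1)·(6−(-4)) + (-16/7)·(-4−7)) = ½·(-2 − 10 + 176/7) = 46/7, so the Z-coordinate is 4/7.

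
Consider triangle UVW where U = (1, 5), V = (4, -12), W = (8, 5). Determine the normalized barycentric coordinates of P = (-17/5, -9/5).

Signed area of the reference triangle: [UVW] = ½·(1·(-12−5) + 4·(5−5) + 8·(5−(-12))) = ½·(-17 + 0 + 136) = 119/2.
[PVW] = ½·((-17/5)·(-12−5) + 4·(5−(-9/5)) + 8·(-9/5−(-12))) = ½·(289/5 + 136/5 + 408/5) = 833/10, so the U-coordinate is (833/10)/(119/2) = 7/5.
[UPW] = ½·(1·(-9/5−5) + (-17/5)·(5−5) + 8·(5−(-9/5))) = ½·(-34/5 + 0 + 272/5) = 119/5, so the V-coordinate is 2/5.
[UVP] = ½·(1·(-12−(-9/5)) + 4·(-9/5−5) + (-17/5)·(5−(-12))) = ½·(-51/5 − 136/5 − 289/5) = -238/5, so the W-coordinate is -4/5.
Check: 7/5 + 2/5 − 4/5 = 1.

(7/5, 2/5, -4/5)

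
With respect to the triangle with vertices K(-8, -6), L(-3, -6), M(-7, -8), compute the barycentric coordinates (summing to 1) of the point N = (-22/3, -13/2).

(2/3, 1/12, 1/4)

Signed area of the reference triangle: [KLM] = ½·((-8)·(-6−(-8)) + (-3)·(-8−(-6)) + (-7)·(-6−(-6))) = ½·(-16 + 6 + 0) = -5.
[NLM] = ½·((-22/3)·(-6−(-8)) + (-3)·(-8−(-13/2)) + (-7)·(-13/2−(-6))) = ½·(-44/3 + 9/2 + 7/2) = -10/3, so the K-coordinate is (-10/3)/(-5) = 2/3.
[KNM] = ½·((-8)·(-13/2−(-8)) + (-22/3)·(-8−(-6)) + (-7)·(-6−(-13/2))) = ½·(-12 + 44/3 − 7/2) = -5/12, so the L-coordinate is 1/12.
[KLN] = ½·((-8)·(-6−(-13/2)) + (-3)·(-13/2−(-6)) + (-22/3)·(-6−(-6))) = ½·(-4 + 3/2 + 0) = -5/4, so the M-coordinate is 1/4.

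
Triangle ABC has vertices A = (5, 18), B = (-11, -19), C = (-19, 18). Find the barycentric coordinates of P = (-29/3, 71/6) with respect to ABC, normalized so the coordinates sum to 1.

Signed area of the reference triangle: [ABC] = ½·(5·(-19−18) + (-11)·(18−18) + (-19)·(18−(-19))) = ½·(-185 + 0 − 703) = -444.
[PBC] = ½·((-29/3)·(-19−18) + (-11)·(18−(71/6)) + (-19)·(71/6−(-19))) = ½·(1073/3 − 407/6 − 3515/6) = -148, so the A-coordinate is (-148)/(-444) = 1/3.
[APC] = ½·(5·(71/6−18) + (-29/3)·(18−18) + (-19)·(18−(71/6))) = ½·(-185/6 + 0 − 703/6) = -74, so the B-coordinate is 1/6.
[ABP] = ½·(5·(-19−(71/6)) + (-11)·(71/6−18) + (-29/3)·(18−(-19))) = ½·(-925/6 + 407/6 − 1073/3) = -222, so the C-coordinate is 1/2.

(1/3, 1/6, 1/2)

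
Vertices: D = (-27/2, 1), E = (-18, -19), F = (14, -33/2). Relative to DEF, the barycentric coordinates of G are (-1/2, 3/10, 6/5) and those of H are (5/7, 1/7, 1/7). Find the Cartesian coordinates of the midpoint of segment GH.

Barycentric coordinates of the midpoint are the average: (3/28, 31/140, 47/70).
Converting: (3/28)·D + (31/140)·E + (47/70)·F = (1111/280, -425/28).

(1111/280, -425/28)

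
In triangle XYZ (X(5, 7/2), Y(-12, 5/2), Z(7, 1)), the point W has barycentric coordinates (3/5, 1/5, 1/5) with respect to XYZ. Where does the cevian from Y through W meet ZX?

(11/2, 23/8)

Line YW meets ZX where the Y-coordinate vanishes; zeroing W's Y-weight and renormalizing leaves Z, X-weights 1/5 : 3/5 → (1/4, 3/4).
So V = (1/4)·Z + (3/4)·X = (11/2, 23/8).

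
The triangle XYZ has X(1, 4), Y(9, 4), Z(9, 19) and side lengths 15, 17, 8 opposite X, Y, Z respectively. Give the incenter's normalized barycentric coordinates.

(3/8, 17/40, 1/5)

The incenter has barycentric coordinates proportional to the opposite side lengths: (15 : 17 : 8).
Normalizing by 15+17+8 = 40 gives (3/8, 17/40, 1/5).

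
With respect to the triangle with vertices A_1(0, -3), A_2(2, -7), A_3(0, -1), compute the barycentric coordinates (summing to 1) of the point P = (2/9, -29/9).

(7/9, 1/9, 1/9)

Signed area of the reference triangle: [A_1A_2A_3] = ½·(0·(-7−(-1)) + 2·(-1−(-3)) + 0·(-3−(-7))) = ½·(0 + 4 + 0) = 2.
[PA_2A_3] = ½·((2/9)·(-7−(-1)) + 2·(-1−(-29/9)) + 0·(-29/9−(-7))) = ½·(-4/3 + 40/9 + 0) = 14/9, so the A_1-coordinate is (14/9)/2 = 7/9.
[A_1PA_3] = ½·(0·(-29/9−(-1)) + (2/9)·(-1−(-3)) + 0·(-3−(-29/9))) = ½·(0 + 4/9 + 0) = 2/9, so the A_2-coordinate is 1/9.
[A_1A_2P] = ½·(0·(-7−(-29/9)) + 2·(-29/9−(-3)) + (2/9)·(-3−(-7))) = ½·(0 − 4/9 + 8/9) = 2/9, so the A_3-coordinate is 1/9.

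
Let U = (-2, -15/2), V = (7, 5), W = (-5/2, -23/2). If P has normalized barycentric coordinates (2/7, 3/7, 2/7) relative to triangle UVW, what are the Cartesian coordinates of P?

P = (2/7)·U + (3/7)·V + (2/7)·W.
x-coordinate: (2/7)·(-2) + (3/7)·7 + (2/7)·(-5/2) = 12/7.
y-coordinate: (2/7)·(-15/2) + (3/7)·5 + (2/7)·(-23/2) = -23/7.

(12/7, -23/7)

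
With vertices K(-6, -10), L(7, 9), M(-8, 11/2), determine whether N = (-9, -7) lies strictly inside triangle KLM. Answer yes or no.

no

Barycentric coordinates of N: (368/479, -81/479, 192/479).
The three coordinates are positive, negative, positive; a point is interior exactly when all three are positive.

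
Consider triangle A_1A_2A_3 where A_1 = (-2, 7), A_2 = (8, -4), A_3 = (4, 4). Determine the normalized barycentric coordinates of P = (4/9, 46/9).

Signed area of the reference triangle: [A_1A_2A_3] = ½·((-2)·(-4−4) + 8·(4−7) + 4·(7−(-4))) = ½·(16 − 24 + 44) = 18.
[PA_2A_3] = ½·((4/9)·(-4−4) + 8·(4−(46/9)) + 4·(46/9−(-4))) = ½·(-32/9 − 80/9 + 328/9) = 12, so the A_1-coordinate is 12/18 = 2/3.
[A_1PA_3] = ½·((-2)·(46/9−4) + (4/9)·(4−7) + 4·(7−(46/9))) = ½·(-20/9 − 4/3 + 68/9) = 2, so the A_2-coordinate is 1/9.
[A_1A_2P] = ½·((-2)·(-4−(46/9)) + 8·(46/9−7) + (4/9)·(7−(-4))) = ½·(164/9 − 136/9 + 44/9) = 4, so the A_3-coordinate is 2/9.

(2/3, 1/9, 2/9)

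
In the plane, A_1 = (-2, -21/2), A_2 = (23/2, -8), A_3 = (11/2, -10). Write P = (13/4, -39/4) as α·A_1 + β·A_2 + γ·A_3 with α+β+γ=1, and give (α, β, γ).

(1/2, 1/4, 1/4)

Signed area of the reference triangle: [A_1A_2A_3] = ½·((-2)·(-8−(-10)) + (23/2)·(-10−(-21/2)) + (11/2)·(-21/2−(-8))) = ½·(-4 + 23/4 − 55/4) = -6.
[PA_2A_3] = ½·((13/4)·(-8−(-10)) + (23/2)·(-10−(-39/4)) + (11/2)·(-39/4−(-8))) = ½·(13/2 − 23/8 − 77/8) = -3, so the A_1-coordinate is (-3)/(-6) = 1/2.
[A_1PA_3] = ½·((-2)·(-39/4−(-10)) + (13/4)·(-10−(-21/2)) + (11/2)·(-21/2−(-39/4))) = ½·(-1/2 + 13/8 − 33/8) = -3/2, so the A_2-coordinate is 1/4.
[A_1A_2P] = ½·((-2)·(-8−(-39/4)) + (23/2)·(-39/4−(-21/2)) + (13/4)·(-21/2−(-8))) = ½·(-7/2 + 69/8 − 65/8) = -3/2, so the A_3-coordinate is 1/4.
Check: 1/2 + 1/4 + 1/4 = 1.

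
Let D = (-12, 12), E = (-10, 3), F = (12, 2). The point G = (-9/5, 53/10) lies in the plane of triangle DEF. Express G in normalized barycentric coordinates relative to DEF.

Signed area of the reference triangle: [DEF] = ½·((-12)·(3−2) + (-10)·(2−12) + 12·(12−3)) = ½·(-12 + 100 + 108) = 98.
[GEF] = ½·((-9/5)·(3−2) + (-10)·(2−(53/10)) + 12·(53/10−3)) = ½·(-9/5 + 33 + 138/5) = 147/5, so the D-coordinate is (147/5)/98 = 3/10.
[DGF] = ½·((-12)·(53/10−2) + (-9/5)·(2−12) + 12·(12−(53/10))) = ½·(-198/5 + 18 + 402/5) = 147/5, so the E-coordinate is 3/10.
[DEG] = ½·((-12)·(3−(53/10)) + (-10)·(53/10−12) + (-9/5)·(12−3)) = ½·(138/5 + 67 − 81/5) = 196/5, so the F-coordinate is 2/5.
Check: 3/10 + 3/10 + 2/5 = 1.

(3/10, 3/10, 2/5)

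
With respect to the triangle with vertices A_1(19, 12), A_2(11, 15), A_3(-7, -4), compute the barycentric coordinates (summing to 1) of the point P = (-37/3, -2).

Signed area of the reference triangle: [A_1A_2A_3] = ½·(19·(15−(-4)) + 11·(-4−12) + (-7)·(12−15)) = ½·(361 − 176 + 21) = 103.
[PA_2A_3] = ½·((-37/3)·(15−(-4)) + 11·(-4−(-2)) + (-7)·(-2−15)) = ½·(-703/3 − 22 + 119) = -206/3, so the A_1-coordinate is (-206/3)/103 = -2/3.
[A_1PA_3] = ½·(19·(-2−(-4)) + (-37/3)·(-4−12) + (-7)·(12−(-2))) = ½·(38 + 592/3 − 98) = 206/3, so the A_2-coordinate is 2/3.
[A_1A_2P] = ½·(19·(15−(-2)) + 11·(-2−12) + (-37/3)·(12−15)) = ½·(323 − 154 + 37) = 103, so the A_3-coordinate is 1.
Check: -2/3 + 2/3 + 1 = 1.

(-2/3, 2/3, 1)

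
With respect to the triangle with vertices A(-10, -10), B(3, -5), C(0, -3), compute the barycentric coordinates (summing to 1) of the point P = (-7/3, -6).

(1/3, 1/3, 1/3)

Signed area of the reference triangle: [ABC] = ½·((-10)·(-5−(-3)) + 3·(-3−(-10)) + 0·(-10−(-5))) = ½·(20 + 21 + 0) = 41/2.
[PBC] = ½·((-7/3)·(-5−(-3)) + 3·(-3−(-6)) + 0·(-6−(-5))) = ½·(14/3 + 9 + 0) = 41/6, so the A-coordinate is (41/6)/(41/2) = 1/3.
[APC] = ½·((-10)·(-6−(-3)) + (-7/3)·(-3−(-10)) + 0·(-10−(-6))) = ½·(30 − 49/3 + 0) = 41/6, so the B-coordinate is 1/3.
[ABP] = ½·((-10)·(-5−(-6)) + 3·(-6−(-10)) + (-7/3)·(-10−(-5))) = ½·(-10 + 12 + 35/3) = 41/6, so the C-coordinate is 1/3.
Check: 1/3 + 1/3 + 1/3 = 1.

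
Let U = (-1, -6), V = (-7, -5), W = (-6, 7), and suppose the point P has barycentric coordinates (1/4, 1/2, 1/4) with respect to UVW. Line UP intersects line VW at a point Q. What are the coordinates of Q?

Line UP meets VW where the U-coordinate vanishes; zeroing P's U-weight and renormalizing leaves V, W-weights 1/2 : 1/4 → (2/3, 1/3).
So Q = (2/3)·V + (1/3)·W = (-20/3, -1).

(-20/3, -1)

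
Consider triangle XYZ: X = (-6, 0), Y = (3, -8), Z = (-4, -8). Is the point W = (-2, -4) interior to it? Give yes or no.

yes

Barycentric coordinates of W: (1/2, 3/7, 1/14).
The three coordinates are positive, positive, positive; a point is interior exactly when all three are positive.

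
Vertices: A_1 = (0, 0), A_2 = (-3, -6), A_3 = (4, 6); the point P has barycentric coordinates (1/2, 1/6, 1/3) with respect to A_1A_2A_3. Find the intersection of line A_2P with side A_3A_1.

(8/5, 12/5)

Line A_2P meets A_3A_1 where the A_2-coordinate vanishes; zeroing P's A_2-weight and renormalizing leaves A_3, A_1-weights 1/3 : 1/2 → (2/5, 3/5).
So Q = (2/5)·A_3 + (3/5)·A_1 = (8/5, 12/5).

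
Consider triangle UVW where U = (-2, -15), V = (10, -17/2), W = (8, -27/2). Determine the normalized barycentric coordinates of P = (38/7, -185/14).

Signed area of the reference triangle: [UVW] = ½·((-2)·(-17/2−(-27/2)) + 10·(-27/2−(-15)) + 8·(-15−(-17/2))) = ½·(-10 + 15 − 52) = -47/2.
[PVW] = ½·((38/7)·(-17/2−(-27/2)) + 10·(-27/2−(-185/14)) + 8·(-185/14−(-17/2))) = ½·(190/7 − 20/7 − 264/7) = -47/7, so the U-coordinate is (-47/7)/(-47/2) = 2/7.
[UPW] = ½·((-2)·(-185/14−(-27/2)) + (38/7)·(-27/2−(-15)) + 8·(-15−(-185/14))) = ½·(-4/7 + 57/7 − 100/7) = -47/14, so the V-coordinate is 1/7.
[UVP] = ½·((-2)·(-17/2−(-185/14)) + 10·(-185/14−(-15)) + (38/7)·(-15−(-17/2))) = ½·(-66/7 + 125/7 − 247/7) = -94/7, so the W-coordinate is 4/7.

(2/7, 1/7, 4/7)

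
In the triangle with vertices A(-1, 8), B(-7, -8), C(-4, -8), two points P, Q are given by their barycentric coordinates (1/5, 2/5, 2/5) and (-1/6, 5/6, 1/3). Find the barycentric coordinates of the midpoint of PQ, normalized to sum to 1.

Since both coordinate triples sum to 1, the midpoint's barycentrics are the componentwise average.
(1/5+-1/6)/2 = 1/60; similarly 37/60 and 11/30.

(1/60, 37/60, 11/30)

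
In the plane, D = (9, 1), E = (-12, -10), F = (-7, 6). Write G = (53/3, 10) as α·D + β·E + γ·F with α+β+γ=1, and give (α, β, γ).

Signed area of the reference triangle: [DEF] = ½·(9·(-10−6) + (-12)·(6−1) + (-7)·(1−(-10))) = ½·(-144 − 60 − 77) = -281/2.
[GEF] = ½·((53/3)·(-10−6) + (-12)·(6−10) + (-7)·(10−(-10))) = ½·(-848/3 + 48 − 140) = -562/3, so the D-coordinate is (-562/3)/(-281/2) = 4/3.
[DGF] = ½·(9·(10−6) + (53/3)·(6−1) + (-7)·(1−10)) = ½·(36 + 265/3 + 63) = 281/3, so the E-coordinate is -2/3.
[DEG] = ½·(9·(-10−10) + (-12)·(10−1) + (53/3)·(1−(-10))) = ½·(-180 − 108 + 583/3) = -281/6, so the F-coordinate is 1/3.

(4/3, -2/3, 1/3)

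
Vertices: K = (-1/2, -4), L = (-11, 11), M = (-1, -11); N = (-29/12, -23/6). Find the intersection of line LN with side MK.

(-7/10, -34/5)

Barycentric coordinates of N with respect to KLM: (1/2, 1/6, 1/3).
On side MK the L-coordinate is zero; dropping N's L-weight 1/6 and renormalizing the remaining 1/3 : 1/2 gives weights 2/5, 3/5 on M, K.
J = (2/5)·(-1, -11) + (3/5)·(-1/2, -4) = (-7/10, -34/5).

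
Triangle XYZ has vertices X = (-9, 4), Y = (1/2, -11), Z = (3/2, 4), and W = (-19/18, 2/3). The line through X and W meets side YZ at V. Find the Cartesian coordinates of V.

(17/14, -2/7)

Barycentric coordinates of W with respect to XYZ: (2/9, 2/9, 5/9).
On side YZ the X-coordinate is zero; dropping W's X-weight 2/9 and renormalizing the remaining 2/9 : 5/9 gives weights 2/7, 5/7 on Y, Z.
V = (2/7)·(1/2, -11) + (5/7)·(3/2, 4) = (17/14, -2/7).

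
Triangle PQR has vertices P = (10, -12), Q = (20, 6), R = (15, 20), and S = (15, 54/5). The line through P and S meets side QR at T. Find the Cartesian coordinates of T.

Barycentric coordinates of S with respect to PQR: (1/5, 1/5, 3/5).
On side QR the P-coordinate is zero; dropping S's P-weight 1/5 and renormalizing the remaining 1/5 : 3/5 gives weights 1/4, 3/4 on Q, R.
T = (1/4)·(20, 6) + (3/4)·(15, 20) = (65/4, 33/2).

(65/4, 33/2)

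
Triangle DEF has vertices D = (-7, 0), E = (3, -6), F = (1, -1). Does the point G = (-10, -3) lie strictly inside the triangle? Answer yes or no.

no

Barycentric coordinates of G: (59/38, 27/38, -24/19).
The three coordinates are positive, positive, negative; a point is interior exactly when all three are positive.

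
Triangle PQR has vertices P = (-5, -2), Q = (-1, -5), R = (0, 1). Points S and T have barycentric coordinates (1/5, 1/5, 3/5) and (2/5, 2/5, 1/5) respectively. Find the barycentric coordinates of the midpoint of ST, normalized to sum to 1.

Since both coordinate triples sum to 1, the midpoint's barycentrics are the componentwise average.
(1/5+2/5)/2 = 3/10; similarly 3/10 and 2/5.

(3/10, 3/10, 2/5)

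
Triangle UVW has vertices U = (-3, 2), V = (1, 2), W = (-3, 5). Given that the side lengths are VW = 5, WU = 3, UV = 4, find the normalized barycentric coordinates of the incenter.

(5/12, 1/4, 1/3)

The incenter has barycentric coordinates proportional to the opposite side lengths: (5 : 3 : 4).
Normalizing by 5+3+4 = 12 gives (5/12, 1/4, 1/3).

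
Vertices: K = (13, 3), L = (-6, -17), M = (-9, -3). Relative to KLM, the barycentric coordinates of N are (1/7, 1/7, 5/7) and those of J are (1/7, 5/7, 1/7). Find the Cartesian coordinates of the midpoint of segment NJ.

Barycentric coordinates of the midpoint are the average: (1/7, 3/7, 3/7).
Converting: (1/7)·K + (3/7)·L + (3/7)·M = (-32/7, -57/7).

(-32/7, -57/7)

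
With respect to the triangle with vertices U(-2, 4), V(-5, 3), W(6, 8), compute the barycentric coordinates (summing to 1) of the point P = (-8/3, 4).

(1/6, 2/3, 1/6)

Signed area of the reference triangle: [UVW] = ½·((-2)·(3−8) + (-5)·(8−4) + 6·(4−3)) = ½·(10 − 20 + 6) = -2.
[PVW] = ½·((-8/3)·(3−8) + (-5)·(8−4) + 6·(4−3)) = ½·(40/3 − 20 + 6) = -1/3, so the U-coordinate is (-1/3)/(-2) = 1/6.
[UPW] = ½·((-2)·(4−8) + (-8/3)·(8−4) + 6·(4−4)) = ½·(8 − 32/3 + 0) = -4/3, so the V-coordinate is 2/3.
[UVP] = ½·((-2)·(3−4) + (-5)·(4−4) + (-8/3)·(4−3)) = ½·(2 + 0 − 8/3) = -1/3, so the W-coordinate is 1/6.
Check: 1/6 + 2/3 + 1/6 = 1.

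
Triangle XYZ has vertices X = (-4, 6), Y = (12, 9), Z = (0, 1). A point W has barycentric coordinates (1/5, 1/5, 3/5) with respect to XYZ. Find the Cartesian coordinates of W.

(8/5, 18/5)

W = (1/5)·X + (1/5)·Y + (3/5)·Z.
x-coordinate: (1/5)·(-4) + (1/5)·12 + (3/5)·0 = 8/5.
y-coordinate: (1/5)·6 + (1/5)·9 + (3/5)·1 = 18/5.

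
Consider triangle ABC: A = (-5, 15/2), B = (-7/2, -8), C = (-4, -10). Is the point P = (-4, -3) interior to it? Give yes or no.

yes

Barycentric coordinates of P: (14/43, 28/43, 1/43).
The three coordinates are positive, positive, positive; a point is interior exactly when all three are positive.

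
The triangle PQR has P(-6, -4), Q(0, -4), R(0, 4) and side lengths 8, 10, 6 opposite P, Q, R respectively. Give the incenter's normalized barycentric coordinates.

The incenter has barycentric coordinates proportional to the opposite side lengths: (8 : 10 : 6).
Normalizing by 8+10+6 = 24 gives (1/3, 5/12, 1/4).

(1/3, 5/12, 1/4)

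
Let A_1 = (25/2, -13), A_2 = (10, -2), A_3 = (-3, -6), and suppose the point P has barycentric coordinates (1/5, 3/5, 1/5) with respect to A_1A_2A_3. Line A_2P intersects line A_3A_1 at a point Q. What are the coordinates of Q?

(19/4, -19/2)

Line A_2P meets A_3A_1 where the A_2-coordinate vanishes; zeroing P's A_2-weight and renormalizing leaves A_3, A_1-weights 1/5 : 1/5 → (1/2, 1/2).
So Q = (1/2)·A_3 + (1/2)·A_1 = (19/4, -19/2).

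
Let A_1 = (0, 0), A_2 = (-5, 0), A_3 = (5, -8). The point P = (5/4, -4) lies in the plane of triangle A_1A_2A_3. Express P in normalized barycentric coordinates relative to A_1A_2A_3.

(1/4, 1/4, 1/2)

Signed area of the reference triangle: [A_1A_2A_3] = ½·(0·(0−(-8)) + (-5)·(-8−0) + 5·(0−0)) = ½·(0 + 40 + 0) = 20.
[PA_2A_3] = ½·((5/4)·(0−(-8)) + (-5)·(-8−(-4)) + 5·(-4−0)) = ½·(10 + 20 − 20) = 5, so the A_1-coordinate is 5/20 = 1/4.
[A_1PA_3] = ½·(0·(-4−(-8)) + (5/4)·(-8−0) + 5·(0−(-4))) = ½·(0 − 10 + 20) = 5, so the A_2-coordinate is 1/4.
[A_1A_2P] = ½·(0·(0−(-4)) + (-5)·(-4−0) + (5/4)·(0−0)) = ½·(0 + 20 + 0) = 10, so the A_3-coordinate is 1/2.
Check: 1/4 + 1/4 + 1/2 = 1.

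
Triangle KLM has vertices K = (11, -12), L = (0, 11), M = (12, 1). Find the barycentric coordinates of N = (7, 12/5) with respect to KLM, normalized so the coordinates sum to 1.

Signed area of the reference triangle: [KLM] = ½·(11·(11−1) + 0·(1−(-12)) + 12·(-12−11)) = ½·(110 + 0 − 276) = -83.
[NLM] = ½·(7·(11−1) + 0·(1−(12/5)) + 12·(12/5−11)) = ½·(70 + 0 − 516/5) = -83/5, so the K-coordinate is (-83/5)/(-83) = 1/5.
[KNM] = ½·(11·(12/5−1) + 7·(1−(-12)) + 12·(-12−(12/5))) = ½·(77/5 + 91 − 864/5) = -166/5, so the L-coordinate is 2/5.
[KLN] = ½·(11·(11−(12/5)) + 0·(12/5−(-12)) + 7·(-12−11)) = ½·(473/5 + 0 − 161) = -166/5, so the M-coordinate is 2/5.
Check: 1/5 + 2/5 + 2/5 = 1.

(1/5, 2/5, 2/5)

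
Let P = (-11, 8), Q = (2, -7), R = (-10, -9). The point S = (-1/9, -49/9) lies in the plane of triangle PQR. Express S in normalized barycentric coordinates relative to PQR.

Signed area of the reference triangle: [PQR] = ½·((-11)·(-7−(-9)) + 2·(-9−8) + (-10)·(8−(-7))) = ½·(-22 − 34 − 150) = -103.
[SQR] = ½·((-1/9)·(-7−(-9)) + 2·(-9−(-49/9)) + (-10)·(-49/9−(-7))) = ½·(-2/9 − 64/9 − 140/9) = -103/9, so the P-coordinate is (-103/9)/(-103) = 1/9.
[PSR] = ½·((-11)·(-49/9−(-9)) + (-1/9)·(-9−8) + (-10)·(8−(-49/9))) = ½·(-352/9 + 17/9 − 1210/9) = -515/6, so the Q-coordinate is 5/6.
[PQS] = ½·((-11)·(-7−(-49/9)) + 2·(-49/9−8) + (-1/9)·(8−(-7))) = ½·(154/9 − 242/9 − 5/3) = -103/18, so the R-coordinate is 1/18.
Check: 1/9 + 5/6 + 1/18 = 1.

(1/9, 5/6, 1/18)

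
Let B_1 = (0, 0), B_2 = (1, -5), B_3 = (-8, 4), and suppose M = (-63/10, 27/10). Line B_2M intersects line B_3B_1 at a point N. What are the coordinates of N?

(-64/9, 32/9)

Barycentric coordinates of M with respect to B_1B_2B_3: (1/10, 1/10, 4/5).
On side B_3B_1 the B_2-coordinate is zero; dropping M's B_2-weight 1/10 and renormalizing the remaining 4/5 : 1/10 gives weights 8/9, 1/9 on B_3, B_1.
N = (8/9)·(-8, 4) + (1/9)·(0, 0) = (-64/9, 32/9).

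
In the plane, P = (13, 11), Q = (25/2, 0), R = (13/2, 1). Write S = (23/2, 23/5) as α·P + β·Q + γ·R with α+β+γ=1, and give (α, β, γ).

Signed area of the reference triangle: [PQR] = ½·(13·(0−1) + (25/2)·(1−11) + (13/2)·(11−0)) = ½·(-13 − 125 + 143/2) = -133/4.
[SQR] = ½·((23/2)·(0−1) + (25/2)·(1−(23/5)) + (13/2)·(23/5−0)) = ½·(-23/2 − 45 + 299/10) = -133/10, so the P-coordinate is (-133/10)/(-133/4) = 2/5.
[PSR] = ½·(13·(23/5−1) + (23/2)·(1−11) + (13/2)·(11−(23/5))) = ½·(234/5 − 115 + 208/5) = -133/10, so the Q-coordinate is 2/5.
[PQS] = ½·(13·(0−(23/5)) + (25/2)·(23/5−11) + (23/2)·(11−0)) = ½·(-299/5 − 80 + 253/2) = -133/20, so the R-coordinate is 1/5.

(2/5, 2/5, 1/5)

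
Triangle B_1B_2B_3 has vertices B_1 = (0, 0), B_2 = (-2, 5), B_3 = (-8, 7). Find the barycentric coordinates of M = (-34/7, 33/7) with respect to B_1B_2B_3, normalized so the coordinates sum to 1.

(2/7, 1/7, 4/7)

Signed area of the reference triangle: [B_1B_2B_3] = ½·(0·(5−7) + (-2)·(7−0) + (-8)·(0−5)) = ½·(0 − 14 + 40) = 13.
[MB_2B_3] = ½·((-34/7)·(5−7) + (-2)·(7−(33/7)) + (-8)·(33/7−5)) = ½·(68/7 − 32/7 + 16/7) = 26/7, so the B_1-coordinate is (26/7)/13 = 2/7.
[B_1MB_3] = ½·(0·(33/7−7) + (-34/7)·(7−0) + (-8)·(0−(33/7))) = ½·(0 − 34 + 264/7) = 13/7, so the B_2-coordinate is 1/7.
[B_1B_2M] = ½·(0·(5−(33/7)) + (-2)·(33/7−0) + (-34/7)·(0−5)) = ½·(0 − 66/7 + 170/7) = 52/7, so the B_3-coordinate is 4/7.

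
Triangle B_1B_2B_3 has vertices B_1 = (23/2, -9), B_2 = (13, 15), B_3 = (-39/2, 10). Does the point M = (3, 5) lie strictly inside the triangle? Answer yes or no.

Barycentric coordinates of M: (110/309, 109/309, 30/103).
The three coordinates are positive, positive, positive; a point is interior exactly when all three are positive.

yes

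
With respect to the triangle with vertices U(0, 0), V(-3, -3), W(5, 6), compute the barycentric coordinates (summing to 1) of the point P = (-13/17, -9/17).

Signed area of the reference triangle: [UVW] = ½·(0·(-3−6) + (-3)·(6−0) + 5·(0−(-3))) = ½·(0 − 18 + 15) = -3/2.
[PVW] = ½·((-13/17)·(-3−6) + (-3)·(6−(-9/17)) + 5·(-9/17−(-3))) = ½·(117/17 − 333/17 + 210/17) = -3/17, so the U-coordinate is (-3/17)/(-3/2) = 2/17.
[UPW] = ½·(0·(-9/17−6) + (-13/17)·(6−0) + 5·(0−(-9/17))) = ½·(0 − 78/17 + 45/17) = -33/34, so the V-coordinate is 11/17.
[UVP] = ½·(0·(-3−(-9/17)) + (-3)·(-9/17−0) + (-13/17)·(0−(-3))) = ½·(0 + 27/17 − 39/17) = -6/17, so the W-coordinate is 4/17.
Check: 2/17 + 11/17 + 4/17 = 1.

(2/17, 11/17, 4/17)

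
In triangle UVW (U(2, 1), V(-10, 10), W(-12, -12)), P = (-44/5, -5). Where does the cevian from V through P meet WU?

Barycentric coordinates of P with respect to UVW: (1/5, 1/5, 3/5).
On side WU the V-coordinate is zero; dropping P's V-weight 1/5 and renormalizing the remaining 3/5 : 1/5 gives weights 3/4, 1/4 on W, U.
Q = (3/4)·(-12, -12) + (1/4)·(2, 1) = (-17/2, -35/4).

(-17/2, -35/4)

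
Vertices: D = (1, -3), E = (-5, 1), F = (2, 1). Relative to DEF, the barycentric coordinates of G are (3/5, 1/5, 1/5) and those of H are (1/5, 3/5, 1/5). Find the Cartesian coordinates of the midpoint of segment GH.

(-6/5, -3/5)

Barycentric coordinates of the midpoint are the average: (2/5, 2/5, 1/5).
Converting: (2/5)·D + (2/5)·E + (1/5)·F = (-6/5, -3/5).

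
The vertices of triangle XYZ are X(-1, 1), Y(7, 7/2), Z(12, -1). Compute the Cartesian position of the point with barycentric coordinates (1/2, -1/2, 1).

W = (1/2)·X + (-1/2)·Y + 1·Z.
x-coordinate: (1/2)·(-1) + (-1/2)·7 + 1·12 = 8.
y-coordinate: (1/2)·1 + (-1/2)·(7/2) + 1·(-1) = -9/4.

(8, -9/4)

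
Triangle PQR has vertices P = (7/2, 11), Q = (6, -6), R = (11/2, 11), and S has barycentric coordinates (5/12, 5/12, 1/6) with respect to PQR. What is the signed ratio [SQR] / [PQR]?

5/12

The signed ratio [SQR]/[PQR] equals the barycentric coordinate of S at vertex P, which is 5/12.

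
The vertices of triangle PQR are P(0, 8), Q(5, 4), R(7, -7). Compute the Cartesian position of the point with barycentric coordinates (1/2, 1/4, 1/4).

(3, 13/4)

S = (1/2)·P + (1/4)·Q + (1/4)·R.
x-coordinate: (1/2)·0 + (1/4)·5 + (1/4)·7 = 3.
y-coordinate: (1/2)·8 + (1/4)·4 + (1/4)·(-7) = 13/4.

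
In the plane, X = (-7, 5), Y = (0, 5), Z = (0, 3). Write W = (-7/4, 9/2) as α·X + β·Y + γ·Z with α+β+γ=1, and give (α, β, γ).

Signed area of the reference triangle: [XYZ] = ½·((-7)·(5−3) + 0·(3−5) + 0·(5−5)) = ½·(-14 + 0 + 0) = -7.
[WYZ] = ½·((-7/4)·(5−3) + 0·(3−(9/2)) + 0·(9/2−5)) = ½·(-7/2 + 0 + 0) = -7/4, so the X-coordinate is (-7/4)/(-7) = 1/4.
[XWZ] = ½·((-7)·(9/2−3) + (-7/4)·(3−5) + 0·(5−(9/2))) = ½·(-21/2 + 7/2 + 0) = -7/2, so the Y-coordinate is 1/2.
[XYW] = ½·((-7)·(5−(9/2)) + 0·(9/2−5) + (-7/4)·(5−5)) = ½·(-7/2 + 0 + 0) = -7/4, so the Z-coordinate is 1/4.
Check: 1/4 + 1/2 + 1/4 = 1.

(1/4, 1/2, 1/4)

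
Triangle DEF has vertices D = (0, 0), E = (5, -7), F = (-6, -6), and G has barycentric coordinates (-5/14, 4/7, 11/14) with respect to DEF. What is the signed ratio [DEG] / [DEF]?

The signed ratio [DEG]/[DEF] equals the barycentric coordinate of G at vertex F, which is 11/14.

11/14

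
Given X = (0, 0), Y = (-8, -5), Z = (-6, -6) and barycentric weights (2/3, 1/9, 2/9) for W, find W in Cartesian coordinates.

W = (2/3)·X + (1/9)·Y + (2/9)·Z.
x-coordinate: (2/3)·0 + (1/9)·(-8) + (2/9)·(-6) = -20/9.
y-coordinate: (2/3)·0 + (1/9)·(-5) + (2/9)·(-6) = -17/9.

(-20/9, -17/9)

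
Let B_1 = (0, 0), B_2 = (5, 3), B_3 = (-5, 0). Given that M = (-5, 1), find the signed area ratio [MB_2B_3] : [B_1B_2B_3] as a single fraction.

-2/3

[B_1B_2B_3] = ½·(0·(3−0) + 5·(0−0) + (-5)·(0−3)) = ½·(0 + 0 + 15) = 15/2.
[MB_2B_3] = ½·((-5)·(3−0) + 5·(0−1) + (-5)·(1−3)) = ½·(-15 − 5 + 10) = -5, so the ratio is (-5)/(15/2) = -2/3.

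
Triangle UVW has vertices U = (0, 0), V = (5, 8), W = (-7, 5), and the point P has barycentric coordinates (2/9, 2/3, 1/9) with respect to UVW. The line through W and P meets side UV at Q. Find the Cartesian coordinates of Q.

(15/4, 6)

Line WP meets UV where the W-coordinate vanishes; zeroing P's W-weight and renormalizing leaves U, V-weights 2/9 : 2/3 → (1/4, 3/4).
So Q = (1/4)·U + (3/4)·V = (15/4, 6).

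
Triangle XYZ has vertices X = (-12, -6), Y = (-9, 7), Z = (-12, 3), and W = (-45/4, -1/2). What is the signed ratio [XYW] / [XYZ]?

[XYZ] = ½·((-12)·(7−3) + (-9)·(3−(-6)) + (-12)·(-6−7)) = ½·(-48 − 81 + 156) = 27/2.
[XYW] = ½·((-12)·(7−(-1/2)) + (-9)·(-1/2−(-6)) + (-45/4)·(-6−7)) = ½·(-90 − 99/2 + 585/4) = 27/8, so the ratio is (27/8)/(27/2) = 1/4.

1/4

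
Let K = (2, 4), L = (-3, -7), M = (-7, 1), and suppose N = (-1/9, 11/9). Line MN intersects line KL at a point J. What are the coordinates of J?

(3/4, 5/4)

Barycentric coordinates of N with respect to KLM: (2/3, 2/9, 1/9).
On side KL the M-coordinate is zero; dropping N's M-weight 1/9 and renormalizing the remaining 2/3 : 2/9 gives weights 3/4, 1/4 on K, L.
J = (3/4)·(2, 4) + (1/4)·(-3, -7) = (3/4, 5/4).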